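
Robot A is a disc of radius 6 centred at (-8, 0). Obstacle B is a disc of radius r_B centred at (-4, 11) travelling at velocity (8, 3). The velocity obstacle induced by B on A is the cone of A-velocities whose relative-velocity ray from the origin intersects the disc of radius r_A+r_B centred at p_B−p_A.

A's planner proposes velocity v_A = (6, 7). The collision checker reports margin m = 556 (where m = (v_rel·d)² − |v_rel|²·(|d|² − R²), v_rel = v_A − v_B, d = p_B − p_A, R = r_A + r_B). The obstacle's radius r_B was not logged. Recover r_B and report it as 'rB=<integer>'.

m = 556
d = (4, 11);  v_rel = (-2, 4),  |v_rel|² = 20
v_rel×d = (-2)·(11) − (4)·(4) = -38
since m = R²·20 − (-38)²:  R² = (1444 + 556) / 20 = 100
R = √100 = 10  ⇒  r_B = 10 − 6 = 4

rB=4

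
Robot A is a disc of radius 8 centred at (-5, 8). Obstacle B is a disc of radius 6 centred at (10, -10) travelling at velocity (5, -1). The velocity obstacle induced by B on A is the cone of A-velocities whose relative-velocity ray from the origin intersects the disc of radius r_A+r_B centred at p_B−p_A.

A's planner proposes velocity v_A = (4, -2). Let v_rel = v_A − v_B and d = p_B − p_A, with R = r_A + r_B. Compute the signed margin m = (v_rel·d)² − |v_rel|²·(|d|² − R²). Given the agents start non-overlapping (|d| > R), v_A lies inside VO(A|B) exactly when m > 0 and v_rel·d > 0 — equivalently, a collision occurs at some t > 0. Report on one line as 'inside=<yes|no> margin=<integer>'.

d = (15, -18),  |d|² = 549;  R = 8+6 = 14,  c = 549−14² = 353
v_rel = (-1, -1),  |v_rel|² = 2;  v_rel·d = (-1)·(15) + (-1)·(-18) = 3
2·t² − 6·t + 353 = 0  ⇒  m = 3² − 2·353 = -697
m = -697 < 0,  v_rel·d = 3 > 0  ⇒  outside

inside=no margin=-697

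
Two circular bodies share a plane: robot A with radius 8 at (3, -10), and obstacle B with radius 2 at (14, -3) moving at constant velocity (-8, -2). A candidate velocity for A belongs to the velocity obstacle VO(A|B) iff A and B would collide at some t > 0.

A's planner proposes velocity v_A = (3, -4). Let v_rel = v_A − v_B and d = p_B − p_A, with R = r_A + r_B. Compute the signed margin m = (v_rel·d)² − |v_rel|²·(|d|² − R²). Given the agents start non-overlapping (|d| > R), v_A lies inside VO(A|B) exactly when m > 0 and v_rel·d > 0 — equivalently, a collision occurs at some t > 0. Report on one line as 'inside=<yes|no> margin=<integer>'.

d = (11, 7),  |d|² = 170;  R = 8+2 = 10,  c = 170−10² = 70
v_rel = (11, -2),  |v_rel|² = 125;  v_rel·d = (11)·(11) + (-2)·(7) = 107
125·t² − 214·t + 70 = 0  ⇒  m = 107² − 125·70 = 2699
m = 2699 > 0,  v_rel·d = 107 > 0  ⇒  inside

inside=yes margin=2699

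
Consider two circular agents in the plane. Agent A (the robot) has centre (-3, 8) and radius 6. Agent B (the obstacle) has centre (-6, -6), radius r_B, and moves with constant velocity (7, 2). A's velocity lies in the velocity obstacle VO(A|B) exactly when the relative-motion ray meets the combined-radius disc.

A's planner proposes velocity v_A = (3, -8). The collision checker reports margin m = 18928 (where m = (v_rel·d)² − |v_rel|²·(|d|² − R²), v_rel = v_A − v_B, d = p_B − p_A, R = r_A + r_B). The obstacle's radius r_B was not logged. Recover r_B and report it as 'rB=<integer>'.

m = 18928
d = (-3, -14);  v_rel = (-4, -10),  |v_rel|² = 116
v_rel×d = (-4)·(-14) − (-10)·(-3) = 26
since m = R²·116 − 26²:  R² = (676 + 18928) / 116 = 169
R = √169 = 13  ⇒  r_B = 13 − 6 = 7

rB=7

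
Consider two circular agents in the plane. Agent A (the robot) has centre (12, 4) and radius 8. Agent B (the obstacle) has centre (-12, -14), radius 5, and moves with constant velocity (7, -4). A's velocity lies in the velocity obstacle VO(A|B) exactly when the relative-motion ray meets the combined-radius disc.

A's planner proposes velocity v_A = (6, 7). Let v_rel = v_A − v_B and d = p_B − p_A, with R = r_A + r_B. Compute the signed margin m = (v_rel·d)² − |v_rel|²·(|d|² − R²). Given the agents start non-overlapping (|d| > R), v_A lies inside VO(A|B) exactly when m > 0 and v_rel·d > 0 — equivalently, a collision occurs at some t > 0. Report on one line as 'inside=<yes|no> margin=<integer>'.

d = (-24, -18),  |d|² = 900;  R = 8+5 = 13,  c = 900−13² = 731
v_rel = (-1, 11),  |v_rel|² = 122;  v_rel·d = (-1)·(-24) + (11)·(-18) = -174
122·t² + 348·t + 731 = 0  ⇒  m = (-174)² − 122·731 = -58906
m = -58906 < 0,  v_rel·d = -174 < 0  ⇒  outside

inside=no margin=-58906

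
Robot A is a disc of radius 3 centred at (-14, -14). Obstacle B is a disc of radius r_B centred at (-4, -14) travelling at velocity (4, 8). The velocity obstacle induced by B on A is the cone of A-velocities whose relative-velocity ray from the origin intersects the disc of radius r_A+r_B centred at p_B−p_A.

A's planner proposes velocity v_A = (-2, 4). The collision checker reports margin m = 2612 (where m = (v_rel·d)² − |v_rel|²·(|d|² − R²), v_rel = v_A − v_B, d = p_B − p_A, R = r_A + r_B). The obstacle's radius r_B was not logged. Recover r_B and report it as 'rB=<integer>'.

m = 2612
d = (10, 0);  v_rel = (-6, -4),  |v_rel|² = 52
v_rel×d = (-6)·(0) − (-4)·(10) = 40
since m = R²·52 − 40²:  R² = (1600 + 2612) / 52 = 81
R = √81 = 9  ⇒  r_B = 9 − 3 = 6

rB=6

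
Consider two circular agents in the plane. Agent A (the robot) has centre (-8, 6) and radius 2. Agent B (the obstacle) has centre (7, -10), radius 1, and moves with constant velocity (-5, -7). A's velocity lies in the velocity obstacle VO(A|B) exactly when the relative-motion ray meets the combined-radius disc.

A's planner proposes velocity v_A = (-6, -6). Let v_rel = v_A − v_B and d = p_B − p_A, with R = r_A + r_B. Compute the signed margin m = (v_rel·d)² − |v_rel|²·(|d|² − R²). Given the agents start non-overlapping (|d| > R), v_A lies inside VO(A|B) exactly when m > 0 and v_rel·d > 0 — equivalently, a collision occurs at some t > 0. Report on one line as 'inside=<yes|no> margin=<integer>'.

d = (15, -16),  |d|² = 481;  R = 2+1 = 3,  c = 481−3² = 472
v_rel = (-1, 1),  |v_rel|² = 2;  v_rel·d = (-1)·(15) + (1)·(-16) = -31
2·t² + 62·t + 472 = 0  ⇒  m = (-31)² − 2·472 = 17
m = 17 > 0,  v_rel·d = -31 < 0  ⇒  outside

inside=no margin=17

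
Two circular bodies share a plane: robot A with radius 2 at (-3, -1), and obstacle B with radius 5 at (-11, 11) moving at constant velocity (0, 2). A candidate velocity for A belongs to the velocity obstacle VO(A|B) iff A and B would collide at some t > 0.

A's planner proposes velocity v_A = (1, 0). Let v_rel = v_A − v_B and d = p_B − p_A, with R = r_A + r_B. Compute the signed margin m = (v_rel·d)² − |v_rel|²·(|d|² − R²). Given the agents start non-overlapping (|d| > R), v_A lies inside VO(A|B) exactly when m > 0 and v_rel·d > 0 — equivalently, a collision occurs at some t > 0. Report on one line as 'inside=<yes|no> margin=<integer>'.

d = (-8, 12),  |d|² = 208;  R = 2+5 = 7,  c = 208−7² = 159
v_rel = (1, -2),  |v_rel|² = 5;  v_rel·d = (1)·(-8) + (-2)·(12) = -32
5·t² + 64·t + 159 = 0  ⇒  m = (-32)² − 5·159 = 229
m = 229 > 0,  v_rel·d = -32 < 0  ⇒  outside

inside=no margin=229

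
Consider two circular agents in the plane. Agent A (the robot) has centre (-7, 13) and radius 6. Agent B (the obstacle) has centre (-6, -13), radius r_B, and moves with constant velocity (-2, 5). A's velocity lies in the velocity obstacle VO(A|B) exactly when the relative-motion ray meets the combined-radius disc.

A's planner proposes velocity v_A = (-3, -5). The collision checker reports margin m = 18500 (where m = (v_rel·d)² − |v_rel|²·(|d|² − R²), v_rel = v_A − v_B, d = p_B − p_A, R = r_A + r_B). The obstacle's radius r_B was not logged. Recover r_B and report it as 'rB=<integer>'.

m = 18500
d = (1, -26);  v_rel = (-1, -10),  |v_rel|² = 101
v_rel×d = (-1)·(-26) − (-10)·(1) = 36
since m = R²·101 − 36²:  R² = (1296 + 18500) / 101 = 196
R = √196 = 14  ⇒  r_B = 14 − 6 = 8

rB=8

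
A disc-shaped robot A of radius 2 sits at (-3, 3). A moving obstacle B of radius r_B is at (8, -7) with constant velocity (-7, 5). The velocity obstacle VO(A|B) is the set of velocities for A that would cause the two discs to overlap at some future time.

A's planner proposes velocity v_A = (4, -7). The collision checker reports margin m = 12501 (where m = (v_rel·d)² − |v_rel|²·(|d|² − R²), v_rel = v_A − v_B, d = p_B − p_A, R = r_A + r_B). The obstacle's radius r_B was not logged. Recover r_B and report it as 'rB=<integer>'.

m = 12501
d = (11, -10);  v_rel = (11, -12),  |v_rel|² = 265
v_rel×d = (11)·(-10) − (-12)·(11) = 22
since m = R²·265 − 22²:  R² = (484 + 12501) / 265 = 49
R = √49 = 7  ⇒  r_B = 7 − 2 = 5

rB=5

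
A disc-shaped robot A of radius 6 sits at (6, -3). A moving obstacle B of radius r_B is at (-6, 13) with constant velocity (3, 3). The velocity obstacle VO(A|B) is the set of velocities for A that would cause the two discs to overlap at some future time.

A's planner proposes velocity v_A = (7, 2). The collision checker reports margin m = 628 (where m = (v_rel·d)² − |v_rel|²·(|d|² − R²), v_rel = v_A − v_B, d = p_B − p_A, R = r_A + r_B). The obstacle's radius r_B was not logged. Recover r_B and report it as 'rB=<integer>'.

m = 628
d = (-12, 16);  v_rel = (4, -1),  |v_rel|² = 17
v_rel×d = (4)·(16) − (-1)·(-12) = 52
since m = R²·17 − 52²:  R² = (2704 + 628) / 17 = 196
R = √196 = 14  ⇒  r_B = 14 − 6 = 8

rB=8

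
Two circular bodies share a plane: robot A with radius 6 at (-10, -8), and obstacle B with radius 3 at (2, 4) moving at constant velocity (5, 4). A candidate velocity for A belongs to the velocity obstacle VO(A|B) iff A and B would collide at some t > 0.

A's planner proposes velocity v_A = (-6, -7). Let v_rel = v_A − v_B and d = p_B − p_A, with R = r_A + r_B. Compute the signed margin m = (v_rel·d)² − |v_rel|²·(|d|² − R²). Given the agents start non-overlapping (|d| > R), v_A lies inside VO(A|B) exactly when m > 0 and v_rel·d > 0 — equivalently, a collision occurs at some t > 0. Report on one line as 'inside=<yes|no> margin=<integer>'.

d = (12, 12),  |d|² = 288;  R = 6+3 = 9,  c = 288−9² = 207
v_rel = (-11, -11),  |v_rel|² = 242;  v_rel·d = (-11)·(12) + (-11)·(12) = -264
242·t² + 528·t + 207 = 0  ⇒  m = (-264)² − 242·207 = 19602
m = 19602 > 0,  v_rel·d = -264 < 0  ⇒  outside

inside=no margin=19602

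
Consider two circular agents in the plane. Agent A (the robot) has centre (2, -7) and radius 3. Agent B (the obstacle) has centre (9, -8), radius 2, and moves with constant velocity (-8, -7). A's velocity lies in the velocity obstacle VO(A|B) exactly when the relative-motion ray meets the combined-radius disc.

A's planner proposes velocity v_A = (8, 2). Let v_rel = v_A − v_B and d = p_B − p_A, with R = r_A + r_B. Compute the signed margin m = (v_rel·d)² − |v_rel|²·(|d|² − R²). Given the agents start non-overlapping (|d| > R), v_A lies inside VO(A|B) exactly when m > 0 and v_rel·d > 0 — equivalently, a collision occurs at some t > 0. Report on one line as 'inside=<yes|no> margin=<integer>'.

d = (7, -1),  |d|² = 50;  R = 3+2 = 5,  c = 50−5² = 25
v_rel = (16, 9),  |v_rel|² = 337;  v_rel·d = (16)·(7) + (9)·(-1) = 103
337·t² − 206·t + 25 = 0  ⇒  m = 103² − 337·25 = 2184
m = 2184 > 0,  v_rel·d = 103 > 0  ⇒  inside

inside=yes margin=2184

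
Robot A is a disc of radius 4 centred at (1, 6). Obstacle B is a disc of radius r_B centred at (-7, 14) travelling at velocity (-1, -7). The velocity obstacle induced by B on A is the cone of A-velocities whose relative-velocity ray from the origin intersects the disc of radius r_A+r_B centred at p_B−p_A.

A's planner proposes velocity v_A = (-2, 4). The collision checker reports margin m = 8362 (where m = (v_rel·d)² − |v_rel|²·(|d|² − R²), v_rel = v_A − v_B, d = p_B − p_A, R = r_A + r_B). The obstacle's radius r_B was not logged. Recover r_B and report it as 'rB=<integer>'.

m = 8362
d = (-8, 8);  v_rel = (-1, 11),  |v_rel|² = 122
v_rel×d = (-1)·(8) − (11)·(-8) = 80
since m = R²·122 − 80²:  R² = (6400 + 8362) / 122 = 121
R = √121 = 11  ⇒  r_B = 11 − 4 = 7

rB=7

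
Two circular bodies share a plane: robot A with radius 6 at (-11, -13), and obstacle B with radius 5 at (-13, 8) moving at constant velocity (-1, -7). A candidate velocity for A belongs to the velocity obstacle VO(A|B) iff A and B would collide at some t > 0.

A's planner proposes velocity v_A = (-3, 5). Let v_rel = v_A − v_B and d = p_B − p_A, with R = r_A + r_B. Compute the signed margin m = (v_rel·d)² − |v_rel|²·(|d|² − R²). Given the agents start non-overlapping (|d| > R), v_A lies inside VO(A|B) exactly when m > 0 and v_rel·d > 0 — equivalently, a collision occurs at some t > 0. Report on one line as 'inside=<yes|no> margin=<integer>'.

d = (-2, 21),  |d|² = 445;  R = 6+5 = 11,  c = 445−11² = 324
v_rel = (-2, 12),  |v_rel|² = 148;  v_rel·d = (-2)·(-2) + (12)·(21) = 256
148·t² − 512·t + 324 = 0  ⇒  m = 256² − 148·324 = 17584
m = 17584 > 0,  v_rel·d = 256 > 0  ⇒  inside

inside=yes margin=17584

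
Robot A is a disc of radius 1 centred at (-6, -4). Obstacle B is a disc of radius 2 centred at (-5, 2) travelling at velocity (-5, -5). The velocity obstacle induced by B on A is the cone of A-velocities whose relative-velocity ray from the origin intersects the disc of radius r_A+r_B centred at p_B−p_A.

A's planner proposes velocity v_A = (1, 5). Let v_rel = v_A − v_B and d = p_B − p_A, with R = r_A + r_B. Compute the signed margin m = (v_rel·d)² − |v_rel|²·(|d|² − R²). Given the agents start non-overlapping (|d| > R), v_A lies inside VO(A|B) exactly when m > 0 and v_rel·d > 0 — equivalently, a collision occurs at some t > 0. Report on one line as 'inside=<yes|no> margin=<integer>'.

d = (1, 6),  |d|² = 37;  R = 1+2 = 3,  c = 37−3² = 28
v_rel = (6, 10),  |v_rel|² = 136;  v_rel·d = (6)·(1) + (10)·(6) = 66
136·t² − 132·t + 28 = 0  ⇒  m = 66² − 136·28 = 548
m = 548 > 0,  v_rel·d = 66 > 0  ⇒  inside

inside=yes margin=548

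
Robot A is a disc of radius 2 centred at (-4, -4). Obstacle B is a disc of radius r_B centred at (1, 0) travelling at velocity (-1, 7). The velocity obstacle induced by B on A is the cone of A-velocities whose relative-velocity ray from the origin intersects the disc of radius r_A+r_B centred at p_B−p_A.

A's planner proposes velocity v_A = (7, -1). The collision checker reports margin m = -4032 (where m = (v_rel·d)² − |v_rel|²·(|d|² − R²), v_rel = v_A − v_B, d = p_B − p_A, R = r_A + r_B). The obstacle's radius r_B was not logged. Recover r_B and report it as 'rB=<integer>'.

m = -4032
d = (5, 4);  v_rel = (8, -8),  |v_rel|² = 128
v_rel×d = (8)·(4) − (-8)·(5) = 72
since m = R²·128 − 72²:  R² = (5184 + -4032) / 128 = 9
R = √9 = 3  ⇒  r_B = 3 − 2 = 1

rB=1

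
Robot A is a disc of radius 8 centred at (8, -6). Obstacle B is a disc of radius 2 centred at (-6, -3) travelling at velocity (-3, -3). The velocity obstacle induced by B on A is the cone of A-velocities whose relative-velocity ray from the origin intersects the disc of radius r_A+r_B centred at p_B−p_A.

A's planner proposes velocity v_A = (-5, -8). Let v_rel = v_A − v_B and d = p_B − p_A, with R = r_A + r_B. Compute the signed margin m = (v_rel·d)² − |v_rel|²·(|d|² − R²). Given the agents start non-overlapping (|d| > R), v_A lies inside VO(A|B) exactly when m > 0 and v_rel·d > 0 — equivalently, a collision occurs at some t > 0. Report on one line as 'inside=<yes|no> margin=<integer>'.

d = (-14, 3),  |d|² = 205;  R = 8+2 = 10,  c = 205−10² = 105
v_rel = (-2, -5),  |v_rel|² = 29;  v_rel·d = (-2)·(-14) + (-5)·(3) = 13
29·t² − 26·t + 105 = 0  ⇒  m = 13² − 29·105 = -2876
m = -2876 < 0,  v_rel·d = 13 > 0  ⇒  outside

inside=no margin=-2876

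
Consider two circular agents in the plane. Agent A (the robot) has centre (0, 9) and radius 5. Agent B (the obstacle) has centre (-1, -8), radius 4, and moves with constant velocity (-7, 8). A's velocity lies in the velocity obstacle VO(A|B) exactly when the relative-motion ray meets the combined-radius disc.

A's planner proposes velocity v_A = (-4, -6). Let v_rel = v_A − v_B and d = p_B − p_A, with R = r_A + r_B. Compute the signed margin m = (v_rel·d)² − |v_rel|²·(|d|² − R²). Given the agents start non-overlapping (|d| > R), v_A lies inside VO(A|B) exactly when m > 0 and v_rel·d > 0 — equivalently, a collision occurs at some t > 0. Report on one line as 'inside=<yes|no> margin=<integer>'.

d = (-1, -17),  |d|² = 290;  R = 5+4 = 9,  c = 290−9² = 209
v_rel = (3, -14),  |v_rel|² = 205;  v_rel·d = (3)·(-1) + (-14)·(-17) = 235
205·t² − 470·t + 209 = 0  ⇒  m = 235² − 205·209 = 12380
m = 12380 > 0,  v_rel·d = 235 > 0  ⇒  inside

inside=yes margin=12380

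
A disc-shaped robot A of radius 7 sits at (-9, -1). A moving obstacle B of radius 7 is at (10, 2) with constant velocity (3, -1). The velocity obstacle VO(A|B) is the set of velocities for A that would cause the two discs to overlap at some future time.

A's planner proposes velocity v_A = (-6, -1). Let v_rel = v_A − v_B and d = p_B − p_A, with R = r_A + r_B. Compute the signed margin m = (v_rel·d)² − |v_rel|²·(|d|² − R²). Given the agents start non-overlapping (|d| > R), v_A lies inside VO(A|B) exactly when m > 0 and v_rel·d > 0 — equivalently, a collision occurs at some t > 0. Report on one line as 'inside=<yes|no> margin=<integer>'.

d = (19, 3),  |d|² = 370;  R = 7+7 = 14,  c = 370−14² = 174
v_rel = (-9, 0),  |v_rel|² = 81;  v_rel·d = (-9)·(19) + (0)·(3) = -171
81·t² + 342·t + 174 = 0  ⇒  m = (-171)² − 81·174 = 15147
m = 15147 > 0,  v_rel·d = -171 < 0  ⇒  outside

inside=no margin=15147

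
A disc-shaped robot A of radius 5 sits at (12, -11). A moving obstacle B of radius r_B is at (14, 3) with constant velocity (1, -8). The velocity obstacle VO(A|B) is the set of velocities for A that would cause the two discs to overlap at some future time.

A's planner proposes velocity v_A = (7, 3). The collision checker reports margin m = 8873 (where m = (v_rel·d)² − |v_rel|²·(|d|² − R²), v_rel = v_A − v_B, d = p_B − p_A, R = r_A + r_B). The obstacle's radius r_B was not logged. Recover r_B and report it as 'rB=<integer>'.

m = 8873
d = (2, 14);  v_rel = (6, 11),  |v_rel|² = 157
v_rel×d = (6)·(14) − (11)·(2) = 62
since m = R²·157 − 62²:  R² = (3844 + 8873) / 157 = 81
R = √81 = 9  ⇒  r_B = 9 − 5 = 4

rB=4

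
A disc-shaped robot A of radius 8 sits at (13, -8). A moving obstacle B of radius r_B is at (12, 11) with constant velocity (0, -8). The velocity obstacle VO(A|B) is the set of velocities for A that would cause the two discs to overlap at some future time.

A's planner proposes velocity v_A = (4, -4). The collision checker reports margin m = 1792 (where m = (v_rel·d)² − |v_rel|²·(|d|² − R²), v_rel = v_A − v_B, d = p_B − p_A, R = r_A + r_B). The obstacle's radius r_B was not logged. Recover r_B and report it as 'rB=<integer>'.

m = 1792
d = (-1, 19);  v_rel = (4, 4),  |v_rel|² = 32
v_rel×d = (4)·(19) − (4)·(-1) = 80
since m = R²·32 − 80²:  R² = (6400 + 1792) / 32 = 256
R = √256 = 16  ⇒  r_B = 16 − 8 = 8

rB=8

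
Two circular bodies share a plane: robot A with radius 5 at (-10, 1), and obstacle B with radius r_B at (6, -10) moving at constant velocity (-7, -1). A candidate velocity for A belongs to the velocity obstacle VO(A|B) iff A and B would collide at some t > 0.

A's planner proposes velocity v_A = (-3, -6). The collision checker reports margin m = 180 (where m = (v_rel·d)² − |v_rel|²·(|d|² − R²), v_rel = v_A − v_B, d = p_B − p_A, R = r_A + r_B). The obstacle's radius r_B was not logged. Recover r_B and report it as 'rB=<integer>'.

m = 180
d = (16, -11);  v_rel = (4, -5),  |v_rel|² = 41
v_rel×d = (4)·(-11) − (-5)·(16) = 36
since m = R²·41 − 36²:  R² = (1296 + 180) / 41 = 36
R = √36 = 6  ⇒  r_B = 6 − 5 = 1

rB=1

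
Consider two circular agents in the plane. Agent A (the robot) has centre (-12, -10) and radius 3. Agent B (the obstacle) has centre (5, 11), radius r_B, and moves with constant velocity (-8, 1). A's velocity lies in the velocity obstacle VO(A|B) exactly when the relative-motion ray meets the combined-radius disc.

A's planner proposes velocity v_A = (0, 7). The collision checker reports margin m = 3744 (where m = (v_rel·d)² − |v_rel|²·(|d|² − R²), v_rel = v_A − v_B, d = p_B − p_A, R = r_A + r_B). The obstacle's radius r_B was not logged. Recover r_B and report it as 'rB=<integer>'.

m = 3744
d = (17, 21);  v_rel = (8, 6),  |v_rel|² = 100
v_rel×d = (8)·(21) − (6)·(17) = 66
since m = R²·100 − 66²:  R² = (4356 + 3744) / 100 = 81
R = √81 = 9  ⇒  r_B = 9 − 3 = 6

rB=6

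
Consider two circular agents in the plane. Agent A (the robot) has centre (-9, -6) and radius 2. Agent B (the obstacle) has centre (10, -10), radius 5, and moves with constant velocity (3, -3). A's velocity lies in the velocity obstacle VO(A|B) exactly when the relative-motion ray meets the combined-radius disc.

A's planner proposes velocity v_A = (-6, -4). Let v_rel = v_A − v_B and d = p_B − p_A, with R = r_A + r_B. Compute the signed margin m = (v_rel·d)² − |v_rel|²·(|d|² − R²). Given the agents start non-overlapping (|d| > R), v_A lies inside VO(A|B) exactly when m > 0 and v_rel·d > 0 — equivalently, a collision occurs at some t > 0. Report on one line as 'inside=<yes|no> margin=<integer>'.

d = (19, -4),  |d|² = 377;  R = 2+5 = 7,  c = 377−7² = 328
v_rel = (-9, -1),  |v_rel|² = 82;  v_rel·d = (-9)·(19) + (-1)·(-4) = -167
82·t² + 334·t + 328 = 0  ⇒  m = (-167)² − 82·328 = 993
m = 993 > 0,  v_rel·d = -167 < 0  ⇒  outside

inside=no margin=993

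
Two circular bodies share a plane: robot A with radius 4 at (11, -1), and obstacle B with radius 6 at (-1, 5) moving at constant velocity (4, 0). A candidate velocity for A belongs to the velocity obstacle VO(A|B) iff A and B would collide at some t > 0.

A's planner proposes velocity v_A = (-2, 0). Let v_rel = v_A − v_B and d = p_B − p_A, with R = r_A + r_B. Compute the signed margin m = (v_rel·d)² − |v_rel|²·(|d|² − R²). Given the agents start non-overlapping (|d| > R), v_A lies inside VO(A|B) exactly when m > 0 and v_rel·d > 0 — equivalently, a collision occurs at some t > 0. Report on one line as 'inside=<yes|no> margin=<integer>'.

d = (-12, 6),  |d|² = 180;  R = 4+6 = 10,  c = 180−10² = 80
v_rel = (-6, 0),  |v_rel|² = 36;  v_rel·d = (-6)·(-12) + (0)·(6) = 72
36·t² − 144·t + 80 = 0  ⇒  m = 72² − 36·80 = 2304
m = 2304 > 0,  v_rel·d = 72 > 0  ⇒  inside

inside=yes margin=2304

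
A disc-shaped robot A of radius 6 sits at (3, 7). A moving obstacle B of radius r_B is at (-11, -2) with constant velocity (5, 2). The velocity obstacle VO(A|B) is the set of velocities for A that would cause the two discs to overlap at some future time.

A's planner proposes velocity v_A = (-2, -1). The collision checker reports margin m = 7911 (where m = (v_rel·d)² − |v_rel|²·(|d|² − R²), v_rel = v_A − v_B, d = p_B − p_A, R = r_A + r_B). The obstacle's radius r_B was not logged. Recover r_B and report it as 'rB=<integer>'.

m = 7911
d = (-14, -9);  v_rel = (-7, -3),  |v_rel|² = 58
v_rel×d = (-7)·(-9) − (-3)·(-14) = 21
since m = R²·58 − 21²:  R² = (441 + 7911) / 58 = 144
R = √144 = 12  ⇒  r_B = 12 − 6 = 6

rB=6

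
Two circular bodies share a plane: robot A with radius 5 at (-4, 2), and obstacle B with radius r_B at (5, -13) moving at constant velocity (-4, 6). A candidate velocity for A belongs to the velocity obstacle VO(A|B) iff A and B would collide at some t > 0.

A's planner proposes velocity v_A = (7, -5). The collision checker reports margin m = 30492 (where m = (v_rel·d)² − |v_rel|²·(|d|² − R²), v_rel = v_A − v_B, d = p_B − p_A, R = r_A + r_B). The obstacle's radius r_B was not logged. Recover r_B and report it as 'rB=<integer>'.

m = 30492
d = (9, -15);  v_rel = (11, -11),  |v_rel|² = 242
v_rel×d = (11)·(-15) − (-11)·(9) = -66
since m = R²·242 − (-66)²:  R² = (4356 + 30492) / 242 = 144
R = √144 = 12  ⇒  r_B = 12 − 5 = 7

rB=7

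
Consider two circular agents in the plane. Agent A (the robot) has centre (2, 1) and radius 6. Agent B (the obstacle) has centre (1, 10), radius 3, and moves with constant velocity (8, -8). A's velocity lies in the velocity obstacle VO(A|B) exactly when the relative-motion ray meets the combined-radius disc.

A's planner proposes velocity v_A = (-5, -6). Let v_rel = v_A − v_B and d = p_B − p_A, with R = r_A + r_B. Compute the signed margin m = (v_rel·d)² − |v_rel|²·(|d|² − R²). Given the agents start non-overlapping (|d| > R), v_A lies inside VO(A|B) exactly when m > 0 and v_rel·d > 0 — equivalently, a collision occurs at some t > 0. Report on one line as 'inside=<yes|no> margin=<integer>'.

d = (-1, 9),  |d|² = 82;  R = 6+3 = 9,  c = 82−9² = 1
v_rel = (-13, 2),  |v_rel|² = 173;  v_rel·d = (-13)·(-1) + (2)·(9) = 31
173·t² − 62·t + 1 = 0  ⇒  m = 31² − 173·1 = 788
m = 788 > 0,  v_rel·d = 31 > 0  ⇒  inside

inside=yes margin=788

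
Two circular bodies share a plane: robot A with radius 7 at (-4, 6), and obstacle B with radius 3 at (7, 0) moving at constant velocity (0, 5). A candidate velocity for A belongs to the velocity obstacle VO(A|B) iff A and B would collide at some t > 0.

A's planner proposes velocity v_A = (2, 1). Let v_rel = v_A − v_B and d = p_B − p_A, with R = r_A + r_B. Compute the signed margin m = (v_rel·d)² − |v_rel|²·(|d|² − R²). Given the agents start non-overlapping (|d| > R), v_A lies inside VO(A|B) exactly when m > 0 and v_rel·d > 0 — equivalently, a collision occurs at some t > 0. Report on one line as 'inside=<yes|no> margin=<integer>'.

d = (11, -6),  |d|² = 157;  R = 7+3 = 10,  c = 157−10² = 57
v_rel = (2, -4),  |v_rel|² = 20;  v_rel·d = (2)·(11) + (-4)·(-6) = 46
20·t² − 92·t + 57 = 0  ⇒  m = 46² − 20·57 = 976
m = 976 > 0,  v_rel·d = 46 > 0  ⇒  inside

inside=yes margin=976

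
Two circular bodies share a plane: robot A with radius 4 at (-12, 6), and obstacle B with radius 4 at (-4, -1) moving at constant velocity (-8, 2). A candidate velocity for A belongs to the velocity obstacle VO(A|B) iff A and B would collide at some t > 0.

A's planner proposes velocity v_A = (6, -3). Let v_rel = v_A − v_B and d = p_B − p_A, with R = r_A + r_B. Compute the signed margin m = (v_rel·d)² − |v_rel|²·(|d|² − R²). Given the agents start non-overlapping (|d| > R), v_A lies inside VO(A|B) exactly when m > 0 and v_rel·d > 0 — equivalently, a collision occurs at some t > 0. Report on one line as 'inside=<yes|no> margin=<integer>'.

d = (8, -7),  |d|² = 113;  R = 4+4 = 8,  c = 113−8² = 49
v_rel = (14, -5),  |v_rel|² = 221;  v_rel·d = (14)·(8) + (-5)·(-7) = 147
221·t² − 294·t + 49 = 0  ⇒  m = 147² − 221·49 = 10780
m = 10780 > 0,  v_rel·d = 147 > 0  ⇒  inside

inside=yes margin=10780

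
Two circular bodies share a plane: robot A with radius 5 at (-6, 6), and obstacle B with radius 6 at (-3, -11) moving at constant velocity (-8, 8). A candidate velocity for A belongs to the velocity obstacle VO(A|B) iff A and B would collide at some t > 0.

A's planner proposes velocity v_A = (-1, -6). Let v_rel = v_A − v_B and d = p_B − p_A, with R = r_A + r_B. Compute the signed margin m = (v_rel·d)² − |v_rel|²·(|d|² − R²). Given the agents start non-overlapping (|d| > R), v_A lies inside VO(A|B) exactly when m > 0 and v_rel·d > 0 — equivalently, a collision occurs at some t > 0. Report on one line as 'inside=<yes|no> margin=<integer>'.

d = (3, -17),  |d|² = 298;  R = 5+6 = 11,  c = 298−11² = 177
v_rel = (7, -14),  |v_rel|² = 245;  v_rel·d = (7)·(3) + (-14)·(-17) = 259
245·t² − 518·t + 177 = 0  ⇒  m = 259² − 245·177 = 23716
m = 23716 > 0,  v_rel·d = 259 > 0  ⇒  inside

inside=yes margin=23716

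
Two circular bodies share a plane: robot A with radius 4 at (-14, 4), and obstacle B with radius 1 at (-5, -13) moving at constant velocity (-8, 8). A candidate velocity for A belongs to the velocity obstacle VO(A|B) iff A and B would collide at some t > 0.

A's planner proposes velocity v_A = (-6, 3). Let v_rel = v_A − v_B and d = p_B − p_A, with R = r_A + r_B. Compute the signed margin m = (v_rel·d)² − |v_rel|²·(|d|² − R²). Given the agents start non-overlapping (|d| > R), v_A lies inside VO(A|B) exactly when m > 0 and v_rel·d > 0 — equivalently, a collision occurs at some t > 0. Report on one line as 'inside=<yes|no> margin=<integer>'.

d = (9, -17),  |d|² = 370;  R = 4+1 = 5,  c = 370−5² = 345
v_rel = (2, -5),  |v_rel|² = 29;  v_rel·d = (2)·(9) + (-5)·(-17) = 103
29·t² − 206·t + 345 = 0  ⇒  m = 103² − 29·345 = 604
m = 604 > 0,  v_rel·d = 103 > 0  ⇒  inside

inside=yes margin=604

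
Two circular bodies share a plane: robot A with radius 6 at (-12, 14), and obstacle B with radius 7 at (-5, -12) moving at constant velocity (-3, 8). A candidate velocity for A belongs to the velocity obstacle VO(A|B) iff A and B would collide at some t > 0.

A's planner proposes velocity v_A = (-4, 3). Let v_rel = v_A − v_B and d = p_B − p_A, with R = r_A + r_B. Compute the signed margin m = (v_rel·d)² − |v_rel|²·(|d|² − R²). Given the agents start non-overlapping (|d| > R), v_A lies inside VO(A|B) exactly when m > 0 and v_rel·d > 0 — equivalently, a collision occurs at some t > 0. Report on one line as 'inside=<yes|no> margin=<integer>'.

d = (7, -26),  |d|² = 725;  R = 6+7 = 13,  c = 725−13² = 556
v_rel = (-1, -5),  |v_rel|² = 26;  v_rel·d = (-1)·(7) + (-5)·(-26) = 123
26·t² − 246·t + 556 = 0  ⇒  m = 123² − 26·556 = 673
m = 673 > 0,  v_rel·d = 123 > 0  ⇒  inside

inside=yes margin=673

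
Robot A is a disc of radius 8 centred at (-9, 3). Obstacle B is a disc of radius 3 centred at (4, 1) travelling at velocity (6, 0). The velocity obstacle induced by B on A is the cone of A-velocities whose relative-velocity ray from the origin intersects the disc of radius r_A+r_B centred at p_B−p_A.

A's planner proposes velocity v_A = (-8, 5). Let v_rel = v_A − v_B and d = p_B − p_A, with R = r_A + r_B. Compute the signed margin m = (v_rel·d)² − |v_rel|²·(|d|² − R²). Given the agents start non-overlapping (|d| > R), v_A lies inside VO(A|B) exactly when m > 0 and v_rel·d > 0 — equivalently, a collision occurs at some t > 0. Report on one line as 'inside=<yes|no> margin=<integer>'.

d = (13, -2),  |d|² = 173;  R = 8+3 = 11,  c = 173−11² = 52
v_rel = (-14, 5),  |v_rel|² = 221;  v_rel·d = (-14)·(13) + (5)·(-2) = -192
221·t² + 384·t + 52 = 0  ⇒  m = (-192)² − 221·52 = 25372
m = 25372 > 0,  v_rel·d = -192 < 0  ⇒  outside

inside=no margin=25372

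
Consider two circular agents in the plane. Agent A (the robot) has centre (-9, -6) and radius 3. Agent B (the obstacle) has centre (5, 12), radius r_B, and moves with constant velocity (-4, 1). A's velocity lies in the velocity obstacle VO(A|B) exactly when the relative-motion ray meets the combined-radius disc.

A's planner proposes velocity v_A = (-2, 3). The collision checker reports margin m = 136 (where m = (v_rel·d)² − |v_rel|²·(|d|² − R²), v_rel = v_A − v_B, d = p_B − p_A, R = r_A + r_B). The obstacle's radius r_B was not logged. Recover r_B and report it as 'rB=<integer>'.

m = 136
d = (14, 18);  v_rel = (2, 2),  |v_rel|² = 8
v_rel×d = (2)·(18) − (2)·(14) = 8
since m = R²·8 − 8²:  R² = (64 + 136) / 8 = 25
R = √25 = 5  ⇒  r_B = 5 − 3 = 2

rB=2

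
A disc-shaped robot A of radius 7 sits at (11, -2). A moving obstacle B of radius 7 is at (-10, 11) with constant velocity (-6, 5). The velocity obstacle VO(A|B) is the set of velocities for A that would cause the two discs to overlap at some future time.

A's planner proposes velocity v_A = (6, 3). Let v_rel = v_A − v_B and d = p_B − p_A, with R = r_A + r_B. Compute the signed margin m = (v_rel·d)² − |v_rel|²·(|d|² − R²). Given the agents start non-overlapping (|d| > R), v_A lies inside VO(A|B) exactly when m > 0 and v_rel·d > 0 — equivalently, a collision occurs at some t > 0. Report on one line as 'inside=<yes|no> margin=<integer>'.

d = (-21, 13),  |d|² = 610;  R = 7+7 = 14,  c = 610−14² = 414
v_rel = (12, -2),  |v_rel|² = 148;  v_rel·d = (12)·(-21) + (-2)·(13) = -278
148·t² + 556·t + 414 = 0  ⇒  m = (-278)² − 148·414 = 16012
m = 16012 > 0,  v_rel·d = -278 < 0  ⇒  outside

inside=no margin=16012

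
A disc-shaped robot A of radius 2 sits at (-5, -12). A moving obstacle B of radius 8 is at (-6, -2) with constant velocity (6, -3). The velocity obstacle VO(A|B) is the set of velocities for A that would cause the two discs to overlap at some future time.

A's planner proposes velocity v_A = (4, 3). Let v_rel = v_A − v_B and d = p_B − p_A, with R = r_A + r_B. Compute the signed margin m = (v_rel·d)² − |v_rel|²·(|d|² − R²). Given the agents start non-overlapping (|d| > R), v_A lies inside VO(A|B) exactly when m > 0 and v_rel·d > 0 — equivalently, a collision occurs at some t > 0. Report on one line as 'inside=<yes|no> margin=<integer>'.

d = (-1, 10),  |d|² = 101;  R = 2+8 = 10,  c = 101−10² = 1
v_rel = (-2, 6),  |v_rel|² = 40;  v_rel·d = (-2)·(-1) + (6)·(10) = 62
40·t² − 124·t + 1 = 0  ⇒  m = 62² − 40·1 = 3804
m = 3804 > 0,  v_rel·d = 62 > 0  ⇒  inside

inside=yes margin=3804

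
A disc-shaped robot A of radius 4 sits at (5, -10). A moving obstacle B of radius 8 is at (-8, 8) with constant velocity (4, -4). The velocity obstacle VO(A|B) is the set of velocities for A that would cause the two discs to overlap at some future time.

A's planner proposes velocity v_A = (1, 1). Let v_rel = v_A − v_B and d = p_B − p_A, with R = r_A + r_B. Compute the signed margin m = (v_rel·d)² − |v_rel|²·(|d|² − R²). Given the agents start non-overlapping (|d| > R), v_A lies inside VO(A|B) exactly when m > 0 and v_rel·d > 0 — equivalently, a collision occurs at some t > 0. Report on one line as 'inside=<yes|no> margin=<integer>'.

d = (-13, 18),  |d|² = 493;  R = 4+8 = 12,  c = 493−12² = 349
v_rel = (-3, 5),  |v_rel|² = 34;  v_rel·d = (-3)·(-13) + (5)·(18) = 129
34·t² − 258·t + 349 = 0  ⇒  m = 129² − 34·349 = 4775
m = 4775 > 0,  v_rel·d = 129 > 0  ⇒  inside

inside=yes margin=4775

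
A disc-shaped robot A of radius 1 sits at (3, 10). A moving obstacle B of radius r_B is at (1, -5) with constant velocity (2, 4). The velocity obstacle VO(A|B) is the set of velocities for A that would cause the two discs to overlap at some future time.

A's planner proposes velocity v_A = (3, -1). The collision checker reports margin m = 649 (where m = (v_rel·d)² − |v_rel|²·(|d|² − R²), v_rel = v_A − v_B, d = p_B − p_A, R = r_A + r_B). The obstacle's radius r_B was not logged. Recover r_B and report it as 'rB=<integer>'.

m = 649
d = (-2, -15);  v_rel = (1, -5),  |v_rel|² = 26
v_rel×d = (1)·(-15) − (-5)·(-2) = -25
since m = R²·26 − (-25)²:  R² = (625 + 649) / 26 = 49
R = √49 = 7  ⇒  r_B = 7 − 1 = 6

rB=6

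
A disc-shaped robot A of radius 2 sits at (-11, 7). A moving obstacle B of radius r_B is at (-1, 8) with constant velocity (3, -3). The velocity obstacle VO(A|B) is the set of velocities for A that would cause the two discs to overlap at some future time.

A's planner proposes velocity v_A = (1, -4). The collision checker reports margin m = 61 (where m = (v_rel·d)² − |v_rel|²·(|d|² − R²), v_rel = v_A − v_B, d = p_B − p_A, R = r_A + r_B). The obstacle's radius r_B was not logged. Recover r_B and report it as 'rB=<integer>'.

m = 61
d = (10, 1);  v_rel = (-2, -1),  |v_rel|² = 5
v_rel×d = (-2)·(1) − (-1)·(10) = 8
since m = R²·5 − 8²:  R² = (64 + 61) / 5 = 25
R = √25 = 5  ⇒  r_B = 5 − 2 = 3

rB=3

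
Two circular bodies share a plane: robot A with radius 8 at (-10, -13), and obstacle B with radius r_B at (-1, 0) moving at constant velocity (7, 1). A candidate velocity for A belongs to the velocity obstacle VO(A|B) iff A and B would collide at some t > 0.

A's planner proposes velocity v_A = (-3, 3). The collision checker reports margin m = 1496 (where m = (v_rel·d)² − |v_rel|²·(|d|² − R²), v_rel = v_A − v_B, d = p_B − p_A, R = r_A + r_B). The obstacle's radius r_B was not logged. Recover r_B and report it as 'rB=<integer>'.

m = 1496
d = (9, 13);  v_rel = (-10, 2),  |v_rel|² = 104
v_rel×d = (-10)·(13) − (2)·(9) = -148
since m = R²·104 − (-148)²:  R² = (21904 + 1496) / 104 = 225
R = √225 = 15  ⇒  r_B = 15 − 8 = 7

rB=7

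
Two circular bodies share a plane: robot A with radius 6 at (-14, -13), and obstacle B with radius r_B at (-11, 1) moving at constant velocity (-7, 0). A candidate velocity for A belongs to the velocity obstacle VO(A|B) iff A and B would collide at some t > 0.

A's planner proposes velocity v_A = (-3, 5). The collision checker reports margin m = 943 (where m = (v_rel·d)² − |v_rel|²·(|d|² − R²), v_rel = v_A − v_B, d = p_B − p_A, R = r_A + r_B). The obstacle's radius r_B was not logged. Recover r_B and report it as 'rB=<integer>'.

m = 943
d = (3, 14);  v_rel = (4, 5),  |v_rel|² = 41
v_rel×d = (4)·(14) − (5)·(3) = 41
since m = R²·41 − 41²:  R² = (1681 + 943) / 41 = 64
R = √64 = 8  ⇒  r_B = 8 − 6 = 2

rB=2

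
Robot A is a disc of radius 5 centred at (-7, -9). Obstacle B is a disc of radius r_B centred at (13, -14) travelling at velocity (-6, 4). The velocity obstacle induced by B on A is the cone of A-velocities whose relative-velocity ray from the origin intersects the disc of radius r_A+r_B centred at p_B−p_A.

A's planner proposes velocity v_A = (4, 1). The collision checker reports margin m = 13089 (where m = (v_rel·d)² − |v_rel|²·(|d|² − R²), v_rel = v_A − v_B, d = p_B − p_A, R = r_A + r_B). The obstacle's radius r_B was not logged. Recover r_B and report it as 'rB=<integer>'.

m = 13089
d = (20, -5);  v_rel = (10, -3),  |v_rel|² = 109
v_rel×d = (10)·(-5) − (-3)·(20) = 10
since m = R²·109 − 10²:  R² = (100 + 13089) / 109 = 121
R = √121 = 11  ⇒  r_B = 11 − 5 = 6

rB=6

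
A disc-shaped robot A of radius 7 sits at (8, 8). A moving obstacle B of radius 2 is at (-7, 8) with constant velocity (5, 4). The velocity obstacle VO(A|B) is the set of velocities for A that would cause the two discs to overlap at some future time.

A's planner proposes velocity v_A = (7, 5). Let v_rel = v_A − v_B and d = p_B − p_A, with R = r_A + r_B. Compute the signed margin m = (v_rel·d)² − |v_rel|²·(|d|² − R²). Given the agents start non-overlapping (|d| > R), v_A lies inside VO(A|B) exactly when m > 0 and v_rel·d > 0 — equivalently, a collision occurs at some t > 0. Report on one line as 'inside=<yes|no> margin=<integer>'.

d = (-15, 0),  |d|² = 225;  R = 7+2 = 9,  c = 225−9² = 144
v_rel = (2, 1),  |v_rel|² = 5;  v_rel·d = (2)·(-15) + (1)·(0) = -30
5·t² + 60·t + 144 = 0  ⇒  m = (-30)² − 5·144 = 180
m = 180 > 0,  v_rel·d = -30 < 0  ⇒  outside

inside=no margin=180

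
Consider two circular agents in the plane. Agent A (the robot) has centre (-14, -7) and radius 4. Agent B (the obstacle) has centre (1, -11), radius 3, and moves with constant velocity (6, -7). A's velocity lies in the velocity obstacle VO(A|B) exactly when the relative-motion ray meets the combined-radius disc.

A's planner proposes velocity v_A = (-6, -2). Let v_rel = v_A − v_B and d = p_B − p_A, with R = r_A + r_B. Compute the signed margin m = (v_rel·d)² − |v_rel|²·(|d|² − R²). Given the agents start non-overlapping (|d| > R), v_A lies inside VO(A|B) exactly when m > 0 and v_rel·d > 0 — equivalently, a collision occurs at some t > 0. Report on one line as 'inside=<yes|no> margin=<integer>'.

d = (15, -4),  |d|² = 241;  R = 4+3 = 7,  c = 241−7² = 192
v_rel = (-12, 5),  |v_rel|² = 169;  v_rel·d = (-12)·(15) + (5)·(-4) = -200
169·t² + 400·t + 192 = 0  ⇒  m = (-200)² − 169·192 = 7552
m = 7552 > 0,  v_rel·d = -200 < 0  ⇒  outside

inside=no margin=7552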